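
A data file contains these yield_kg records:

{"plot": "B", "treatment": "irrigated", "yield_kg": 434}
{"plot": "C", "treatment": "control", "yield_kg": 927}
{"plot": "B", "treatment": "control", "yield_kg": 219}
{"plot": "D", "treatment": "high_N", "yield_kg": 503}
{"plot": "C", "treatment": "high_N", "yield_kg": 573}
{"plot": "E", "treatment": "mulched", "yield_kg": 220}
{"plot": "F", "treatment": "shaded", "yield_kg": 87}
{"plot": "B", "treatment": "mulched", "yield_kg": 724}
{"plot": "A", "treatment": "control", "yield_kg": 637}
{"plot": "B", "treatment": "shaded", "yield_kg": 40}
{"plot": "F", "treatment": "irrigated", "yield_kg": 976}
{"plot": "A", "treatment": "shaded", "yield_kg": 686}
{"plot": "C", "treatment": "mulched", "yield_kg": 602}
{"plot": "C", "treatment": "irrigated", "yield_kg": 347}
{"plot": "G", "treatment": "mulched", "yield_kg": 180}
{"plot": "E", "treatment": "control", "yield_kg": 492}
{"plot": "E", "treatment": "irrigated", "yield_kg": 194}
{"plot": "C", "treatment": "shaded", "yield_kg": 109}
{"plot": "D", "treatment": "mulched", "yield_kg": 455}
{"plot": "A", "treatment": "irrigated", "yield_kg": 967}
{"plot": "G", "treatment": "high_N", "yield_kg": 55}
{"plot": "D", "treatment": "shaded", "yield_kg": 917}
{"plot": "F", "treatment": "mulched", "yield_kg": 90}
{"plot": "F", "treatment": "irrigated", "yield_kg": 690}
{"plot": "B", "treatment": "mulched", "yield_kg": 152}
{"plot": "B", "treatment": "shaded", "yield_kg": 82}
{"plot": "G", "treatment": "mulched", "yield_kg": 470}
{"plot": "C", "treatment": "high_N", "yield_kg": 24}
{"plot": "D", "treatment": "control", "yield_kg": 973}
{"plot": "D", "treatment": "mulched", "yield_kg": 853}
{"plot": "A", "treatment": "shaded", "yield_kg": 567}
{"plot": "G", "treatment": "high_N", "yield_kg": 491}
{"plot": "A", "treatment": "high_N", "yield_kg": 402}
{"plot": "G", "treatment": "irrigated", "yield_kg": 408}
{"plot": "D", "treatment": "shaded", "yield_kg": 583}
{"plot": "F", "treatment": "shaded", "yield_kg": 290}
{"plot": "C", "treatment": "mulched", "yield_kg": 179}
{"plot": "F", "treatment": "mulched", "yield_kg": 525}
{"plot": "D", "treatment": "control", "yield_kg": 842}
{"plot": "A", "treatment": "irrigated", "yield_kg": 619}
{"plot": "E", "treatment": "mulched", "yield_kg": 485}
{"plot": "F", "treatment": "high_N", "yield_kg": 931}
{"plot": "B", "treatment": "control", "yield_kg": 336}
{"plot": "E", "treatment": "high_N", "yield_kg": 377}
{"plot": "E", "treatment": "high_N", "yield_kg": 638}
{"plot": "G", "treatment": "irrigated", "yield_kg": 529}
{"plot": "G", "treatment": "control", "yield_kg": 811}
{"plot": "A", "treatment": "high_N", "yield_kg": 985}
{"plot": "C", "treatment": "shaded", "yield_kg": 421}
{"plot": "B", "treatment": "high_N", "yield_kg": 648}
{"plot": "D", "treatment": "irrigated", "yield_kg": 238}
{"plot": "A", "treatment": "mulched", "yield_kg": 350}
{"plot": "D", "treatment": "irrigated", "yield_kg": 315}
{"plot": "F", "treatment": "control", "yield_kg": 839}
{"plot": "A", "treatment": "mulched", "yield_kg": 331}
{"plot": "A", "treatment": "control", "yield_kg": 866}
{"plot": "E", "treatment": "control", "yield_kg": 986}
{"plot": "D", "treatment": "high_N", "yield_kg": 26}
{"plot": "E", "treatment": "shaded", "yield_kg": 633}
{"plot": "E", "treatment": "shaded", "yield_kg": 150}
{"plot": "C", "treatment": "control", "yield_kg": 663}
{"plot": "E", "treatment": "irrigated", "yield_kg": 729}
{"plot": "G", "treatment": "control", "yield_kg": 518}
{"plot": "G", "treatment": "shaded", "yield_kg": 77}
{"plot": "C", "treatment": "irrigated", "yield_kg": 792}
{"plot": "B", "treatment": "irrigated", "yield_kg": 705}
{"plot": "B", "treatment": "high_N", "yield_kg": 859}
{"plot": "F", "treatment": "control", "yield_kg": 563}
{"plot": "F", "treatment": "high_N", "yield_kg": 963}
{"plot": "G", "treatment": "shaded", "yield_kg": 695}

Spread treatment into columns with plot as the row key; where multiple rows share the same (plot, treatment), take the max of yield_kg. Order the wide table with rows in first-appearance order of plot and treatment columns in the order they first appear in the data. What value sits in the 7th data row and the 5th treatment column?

With rows in first-appearance order of plot, row 7 is plot=G. treatment columns in first-appearance order: irrigated, control, high_N, mulched, shaded; column 5 is shaded.
Long rows with plot=G, treatment=shaded: max(77, 695) = 695.

695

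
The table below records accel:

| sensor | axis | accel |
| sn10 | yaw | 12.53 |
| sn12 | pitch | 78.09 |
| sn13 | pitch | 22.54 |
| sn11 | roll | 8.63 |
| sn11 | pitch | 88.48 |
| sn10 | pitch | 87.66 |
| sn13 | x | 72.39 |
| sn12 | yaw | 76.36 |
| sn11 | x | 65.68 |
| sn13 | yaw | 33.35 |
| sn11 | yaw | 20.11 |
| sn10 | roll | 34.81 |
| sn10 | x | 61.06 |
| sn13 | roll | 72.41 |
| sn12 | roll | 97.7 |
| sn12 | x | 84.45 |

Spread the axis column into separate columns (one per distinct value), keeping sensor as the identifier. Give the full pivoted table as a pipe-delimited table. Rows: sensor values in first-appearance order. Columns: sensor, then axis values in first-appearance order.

| sensor | yaw | pitch | roll | x |
| sn10 | 12.53 | 87.66 | 34.81 | 61.06 |
| sn12 | 76.36 | 78.09 | 97.7 | 84.45 |
| sn13 | 33.35 | 22.54 | 72.41 | 72.39 |
| sn11 | 20.11 | 88.48 | 8.63 | 65.68 |

Columns: sensor plus the 4 distinct axis values (yaw, pitch, roll, x).
For example, row sn10 column yaw takes accel=12.53 from the long row (sn10, yaw).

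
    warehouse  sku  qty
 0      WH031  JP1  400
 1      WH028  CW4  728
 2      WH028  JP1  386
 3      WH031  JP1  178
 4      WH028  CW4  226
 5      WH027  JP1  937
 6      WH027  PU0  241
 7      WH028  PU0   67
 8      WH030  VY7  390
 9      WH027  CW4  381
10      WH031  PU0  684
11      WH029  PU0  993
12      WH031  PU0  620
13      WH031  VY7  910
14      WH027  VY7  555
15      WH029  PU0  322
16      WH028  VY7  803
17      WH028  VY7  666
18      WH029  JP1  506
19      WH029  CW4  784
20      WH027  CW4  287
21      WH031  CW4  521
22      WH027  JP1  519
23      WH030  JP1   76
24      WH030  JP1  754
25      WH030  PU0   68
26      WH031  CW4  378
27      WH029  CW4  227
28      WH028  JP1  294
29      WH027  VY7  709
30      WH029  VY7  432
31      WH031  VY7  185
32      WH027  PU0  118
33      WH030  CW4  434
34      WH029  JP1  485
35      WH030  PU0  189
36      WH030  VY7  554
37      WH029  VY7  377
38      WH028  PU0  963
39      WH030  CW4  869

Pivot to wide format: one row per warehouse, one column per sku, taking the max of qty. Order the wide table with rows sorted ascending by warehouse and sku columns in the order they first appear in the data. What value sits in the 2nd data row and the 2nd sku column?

728

With rows sorted ascending by warehouse, row 2 is warehouse=WH028. sku columns in first-appearance order: JP1, CW4, PU0, VY7; column 2 is CW4.
Long rows with warehouse=WH028, sku=CW4: max(728, 226) = 728.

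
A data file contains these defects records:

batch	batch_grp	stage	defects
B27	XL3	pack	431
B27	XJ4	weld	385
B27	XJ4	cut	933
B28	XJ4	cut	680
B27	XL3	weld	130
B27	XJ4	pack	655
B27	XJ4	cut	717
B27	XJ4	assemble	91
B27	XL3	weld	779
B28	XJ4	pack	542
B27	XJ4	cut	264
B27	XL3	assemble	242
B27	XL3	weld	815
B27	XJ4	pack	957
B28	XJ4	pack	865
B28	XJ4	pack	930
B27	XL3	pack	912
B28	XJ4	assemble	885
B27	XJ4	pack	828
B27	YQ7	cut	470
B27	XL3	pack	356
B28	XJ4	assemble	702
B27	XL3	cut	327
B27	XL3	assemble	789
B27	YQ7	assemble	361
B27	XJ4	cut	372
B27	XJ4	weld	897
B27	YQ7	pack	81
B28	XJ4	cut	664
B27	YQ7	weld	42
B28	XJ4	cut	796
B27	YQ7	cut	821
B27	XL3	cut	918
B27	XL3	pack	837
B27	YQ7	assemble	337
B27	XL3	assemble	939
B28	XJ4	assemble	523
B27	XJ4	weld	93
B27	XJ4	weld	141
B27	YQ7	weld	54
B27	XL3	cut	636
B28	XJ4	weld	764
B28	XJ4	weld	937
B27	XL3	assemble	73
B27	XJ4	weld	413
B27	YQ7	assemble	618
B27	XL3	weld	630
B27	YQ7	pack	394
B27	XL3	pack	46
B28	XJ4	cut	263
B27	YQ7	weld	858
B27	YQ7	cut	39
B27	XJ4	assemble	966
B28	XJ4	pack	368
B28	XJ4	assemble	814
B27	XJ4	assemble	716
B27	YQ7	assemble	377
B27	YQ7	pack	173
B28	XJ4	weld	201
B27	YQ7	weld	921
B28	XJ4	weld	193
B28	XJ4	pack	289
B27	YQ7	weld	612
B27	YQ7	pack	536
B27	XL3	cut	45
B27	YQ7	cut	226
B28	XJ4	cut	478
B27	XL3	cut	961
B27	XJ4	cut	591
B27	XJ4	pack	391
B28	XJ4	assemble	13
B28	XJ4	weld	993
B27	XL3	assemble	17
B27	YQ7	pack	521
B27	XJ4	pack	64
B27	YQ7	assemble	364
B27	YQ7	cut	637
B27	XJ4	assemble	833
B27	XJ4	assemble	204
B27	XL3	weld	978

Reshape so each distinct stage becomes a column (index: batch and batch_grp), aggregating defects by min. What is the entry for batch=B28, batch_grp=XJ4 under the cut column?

Rows with batch=B28, batch_grp=XJ4 and stage=cut: defects values are 680, 664, 796, 263, 478.
min(680, 664, 796, 263, 478) = 263.

263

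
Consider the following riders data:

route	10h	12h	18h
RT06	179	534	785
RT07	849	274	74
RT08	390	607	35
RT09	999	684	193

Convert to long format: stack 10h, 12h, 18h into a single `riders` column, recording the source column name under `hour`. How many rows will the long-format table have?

4 route values × 3 melted columns = 12 rows.

12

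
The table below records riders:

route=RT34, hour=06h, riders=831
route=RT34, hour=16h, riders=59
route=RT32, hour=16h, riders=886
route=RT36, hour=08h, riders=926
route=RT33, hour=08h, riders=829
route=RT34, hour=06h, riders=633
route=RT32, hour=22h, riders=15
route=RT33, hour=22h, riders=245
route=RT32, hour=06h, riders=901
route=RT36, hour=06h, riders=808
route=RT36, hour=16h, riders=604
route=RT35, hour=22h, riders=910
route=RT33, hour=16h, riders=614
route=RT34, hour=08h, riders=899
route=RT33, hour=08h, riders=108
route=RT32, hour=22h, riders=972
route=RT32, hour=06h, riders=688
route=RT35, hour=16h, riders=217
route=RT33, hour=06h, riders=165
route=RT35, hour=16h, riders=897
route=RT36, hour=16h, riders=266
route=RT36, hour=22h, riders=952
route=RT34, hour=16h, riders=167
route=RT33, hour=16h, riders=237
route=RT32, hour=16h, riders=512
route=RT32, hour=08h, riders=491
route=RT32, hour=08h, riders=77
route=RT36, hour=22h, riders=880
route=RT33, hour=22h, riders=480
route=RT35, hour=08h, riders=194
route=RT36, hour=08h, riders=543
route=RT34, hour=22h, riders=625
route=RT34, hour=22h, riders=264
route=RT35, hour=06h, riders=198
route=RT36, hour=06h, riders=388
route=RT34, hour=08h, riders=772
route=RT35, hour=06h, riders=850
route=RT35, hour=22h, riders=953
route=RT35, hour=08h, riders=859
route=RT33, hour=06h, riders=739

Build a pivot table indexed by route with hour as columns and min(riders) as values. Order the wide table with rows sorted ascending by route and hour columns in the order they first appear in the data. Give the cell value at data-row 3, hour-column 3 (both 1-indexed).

With rows sorted ascending by route, row 3 is route=RT34. hour columns in first-appearance order: 06h, 16h, 08h, 22h; column 3 is 08h.
Long rows with route=RT34, hour=08h: min(899, 772) = 772.

772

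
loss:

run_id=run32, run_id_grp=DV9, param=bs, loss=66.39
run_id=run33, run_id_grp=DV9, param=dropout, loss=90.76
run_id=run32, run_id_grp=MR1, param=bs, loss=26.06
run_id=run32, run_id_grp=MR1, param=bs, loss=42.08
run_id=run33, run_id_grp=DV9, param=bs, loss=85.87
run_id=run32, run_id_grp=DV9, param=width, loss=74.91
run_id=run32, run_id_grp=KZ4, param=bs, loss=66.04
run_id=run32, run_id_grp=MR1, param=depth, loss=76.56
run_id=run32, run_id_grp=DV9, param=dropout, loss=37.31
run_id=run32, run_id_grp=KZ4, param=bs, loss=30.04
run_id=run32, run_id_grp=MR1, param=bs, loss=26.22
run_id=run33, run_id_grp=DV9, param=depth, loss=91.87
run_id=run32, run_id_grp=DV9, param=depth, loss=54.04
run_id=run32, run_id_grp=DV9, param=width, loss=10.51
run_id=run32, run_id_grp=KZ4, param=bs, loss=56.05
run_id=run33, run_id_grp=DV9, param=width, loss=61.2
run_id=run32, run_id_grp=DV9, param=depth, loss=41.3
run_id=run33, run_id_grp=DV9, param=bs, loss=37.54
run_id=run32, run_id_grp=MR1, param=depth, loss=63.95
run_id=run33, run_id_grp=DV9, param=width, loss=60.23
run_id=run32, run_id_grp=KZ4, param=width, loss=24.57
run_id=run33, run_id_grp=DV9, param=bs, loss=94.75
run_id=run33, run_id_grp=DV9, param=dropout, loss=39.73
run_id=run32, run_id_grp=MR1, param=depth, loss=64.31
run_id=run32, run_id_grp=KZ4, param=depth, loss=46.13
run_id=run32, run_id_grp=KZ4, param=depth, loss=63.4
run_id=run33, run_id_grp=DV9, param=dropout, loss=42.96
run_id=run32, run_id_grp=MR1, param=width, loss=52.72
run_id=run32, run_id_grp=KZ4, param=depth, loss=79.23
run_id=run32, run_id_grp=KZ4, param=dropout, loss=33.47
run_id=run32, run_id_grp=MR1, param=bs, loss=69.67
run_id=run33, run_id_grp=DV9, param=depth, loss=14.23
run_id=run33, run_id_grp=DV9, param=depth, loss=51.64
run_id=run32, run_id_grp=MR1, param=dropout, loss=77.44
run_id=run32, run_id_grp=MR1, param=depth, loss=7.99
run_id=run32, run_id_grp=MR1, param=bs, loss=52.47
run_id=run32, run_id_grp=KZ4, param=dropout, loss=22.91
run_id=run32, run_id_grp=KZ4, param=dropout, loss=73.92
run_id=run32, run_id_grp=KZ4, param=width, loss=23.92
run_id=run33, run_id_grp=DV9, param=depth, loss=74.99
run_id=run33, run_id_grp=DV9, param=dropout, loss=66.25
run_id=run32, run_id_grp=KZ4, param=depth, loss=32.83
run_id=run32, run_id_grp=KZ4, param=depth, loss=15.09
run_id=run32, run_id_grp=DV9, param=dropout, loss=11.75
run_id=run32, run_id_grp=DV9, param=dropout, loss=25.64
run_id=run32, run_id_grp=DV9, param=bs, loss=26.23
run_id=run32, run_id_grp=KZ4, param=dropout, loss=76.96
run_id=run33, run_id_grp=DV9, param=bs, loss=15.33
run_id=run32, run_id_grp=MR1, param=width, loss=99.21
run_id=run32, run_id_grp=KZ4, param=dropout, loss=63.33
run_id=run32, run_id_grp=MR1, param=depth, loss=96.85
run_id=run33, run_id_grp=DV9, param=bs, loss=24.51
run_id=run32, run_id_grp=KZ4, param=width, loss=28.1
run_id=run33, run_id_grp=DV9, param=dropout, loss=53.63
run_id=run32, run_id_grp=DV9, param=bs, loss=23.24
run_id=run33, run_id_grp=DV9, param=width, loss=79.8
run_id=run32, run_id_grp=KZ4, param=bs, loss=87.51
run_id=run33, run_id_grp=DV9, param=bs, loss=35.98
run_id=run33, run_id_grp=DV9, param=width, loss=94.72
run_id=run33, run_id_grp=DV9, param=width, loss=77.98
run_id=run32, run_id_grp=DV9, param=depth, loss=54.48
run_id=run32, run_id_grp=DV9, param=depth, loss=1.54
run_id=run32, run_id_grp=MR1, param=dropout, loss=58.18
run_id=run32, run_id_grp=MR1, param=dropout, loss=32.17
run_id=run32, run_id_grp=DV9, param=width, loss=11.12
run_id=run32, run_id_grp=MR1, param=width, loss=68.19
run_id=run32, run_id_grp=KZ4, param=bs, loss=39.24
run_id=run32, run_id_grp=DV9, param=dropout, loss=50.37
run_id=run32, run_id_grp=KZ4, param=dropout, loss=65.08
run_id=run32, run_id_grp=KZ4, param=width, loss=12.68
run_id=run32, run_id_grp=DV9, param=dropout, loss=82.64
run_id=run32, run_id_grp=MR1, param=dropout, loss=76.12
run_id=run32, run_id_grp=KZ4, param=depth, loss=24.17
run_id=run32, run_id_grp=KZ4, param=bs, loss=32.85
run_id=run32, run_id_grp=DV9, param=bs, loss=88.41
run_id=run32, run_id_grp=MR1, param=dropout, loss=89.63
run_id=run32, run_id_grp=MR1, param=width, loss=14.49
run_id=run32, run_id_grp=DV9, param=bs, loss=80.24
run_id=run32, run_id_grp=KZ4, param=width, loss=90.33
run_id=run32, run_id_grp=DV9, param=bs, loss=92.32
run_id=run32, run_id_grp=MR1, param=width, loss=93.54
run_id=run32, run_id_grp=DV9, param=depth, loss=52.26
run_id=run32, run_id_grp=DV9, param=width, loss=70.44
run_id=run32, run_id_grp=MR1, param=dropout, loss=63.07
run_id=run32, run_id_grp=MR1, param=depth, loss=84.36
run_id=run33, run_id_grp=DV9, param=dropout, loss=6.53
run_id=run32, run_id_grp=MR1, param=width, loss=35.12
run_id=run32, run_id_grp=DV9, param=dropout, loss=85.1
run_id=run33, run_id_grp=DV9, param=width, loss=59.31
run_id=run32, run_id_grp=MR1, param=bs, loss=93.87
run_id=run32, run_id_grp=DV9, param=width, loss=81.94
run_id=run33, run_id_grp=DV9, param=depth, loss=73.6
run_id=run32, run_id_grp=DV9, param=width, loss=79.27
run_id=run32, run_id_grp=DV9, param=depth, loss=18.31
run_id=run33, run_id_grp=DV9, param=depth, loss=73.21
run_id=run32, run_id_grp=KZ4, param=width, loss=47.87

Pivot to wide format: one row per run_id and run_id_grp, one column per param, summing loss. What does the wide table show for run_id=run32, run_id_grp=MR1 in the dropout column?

Rows with run_id=run32, run_id_grp=MR1 and param=dropout: loss values are 77.44, 58.18, 32.17, 76.12, 89.63, 63.07.
77.44 + 58.18 + 32.17 + 76.12 + 89.63 + 63.07 = 396.61.

396.61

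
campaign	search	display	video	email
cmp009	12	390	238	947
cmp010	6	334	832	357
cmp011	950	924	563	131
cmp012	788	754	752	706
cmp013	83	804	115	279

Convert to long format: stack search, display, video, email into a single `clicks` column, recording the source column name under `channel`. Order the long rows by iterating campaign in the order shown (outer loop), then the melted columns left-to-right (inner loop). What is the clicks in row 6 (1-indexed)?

334

20 rows total (5 × 4). Row 6: index ⌊(6-1)/4⌋ = 1 into campaign → cmp010; (6-1) mod 4 = 1 into the melted columns → display.
So row 6 is (cmp010, display, 334); clicks = 334.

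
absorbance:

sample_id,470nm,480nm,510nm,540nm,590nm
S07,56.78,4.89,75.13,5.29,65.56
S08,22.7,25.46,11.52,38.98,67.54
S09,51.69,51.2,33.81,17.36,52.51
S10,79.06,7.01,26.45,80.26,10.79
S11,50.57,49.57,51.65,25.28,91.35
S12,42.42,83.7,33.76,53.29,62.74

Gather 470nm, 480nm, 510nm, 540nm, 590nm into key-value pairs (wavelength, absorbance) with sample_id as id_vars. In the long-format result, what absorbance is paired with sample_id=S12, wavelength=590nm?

62.74

Unpivoting turns each (sample_id, wide-column) pair into one long row.
The wide cell at row S12, column 590nm holds 62.74, so the long row (S12, 590nm) has absorbance=62.74.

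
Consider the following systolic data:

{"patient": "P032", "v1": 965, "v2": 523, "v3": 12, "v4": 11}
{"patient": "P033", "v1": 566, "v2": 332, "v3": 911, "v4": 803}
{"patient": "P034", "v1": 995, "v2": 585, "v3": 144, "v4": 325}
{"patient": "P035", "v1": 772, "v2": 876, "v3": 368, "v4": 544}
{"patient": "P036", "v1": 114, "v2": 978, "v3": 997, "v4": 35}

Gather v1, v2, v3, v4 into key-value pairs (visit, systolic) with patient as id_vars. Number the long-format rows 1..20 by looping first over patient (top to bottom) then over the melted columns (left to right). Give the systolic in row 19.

997

20 rows total (5 × 4). Row 19: index ⌊(19-1)/4⌋ = 4 into patient → P036; (19-1) mod 4 = 2 into the melted columns → v3.
So row 19 is (P036, v3, 997); systolic = 997.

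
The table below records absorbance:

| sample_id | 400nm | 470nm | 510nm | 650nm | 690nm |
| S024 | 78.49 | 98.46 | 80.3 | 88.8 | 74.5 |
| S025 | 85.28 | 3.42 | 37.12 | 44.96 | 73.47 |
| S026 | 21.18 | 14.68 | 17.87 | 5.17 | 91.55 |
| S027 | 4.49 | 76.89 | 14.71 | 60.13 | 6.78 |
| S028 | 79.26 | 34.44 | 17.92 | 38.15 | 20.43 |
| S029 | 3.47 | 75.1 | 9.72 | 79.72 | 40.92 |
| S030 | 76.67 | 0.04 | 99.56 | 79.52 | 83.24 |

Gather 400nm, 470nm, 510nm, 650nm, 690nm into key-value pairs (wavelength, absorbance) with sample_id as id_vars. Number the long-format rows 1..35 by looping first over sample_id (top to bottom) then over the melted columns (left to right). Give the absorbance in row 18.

35 rows total (7 × 5). Row 18: index ⌊(18-1)/5⌋ = 3 into sample_id → S027; (18-1) mod 5 = 2 into the melted columns → 510nm.
So row 18 is (S027, 510nm, 14.71); absorbance = 14.71.

14.71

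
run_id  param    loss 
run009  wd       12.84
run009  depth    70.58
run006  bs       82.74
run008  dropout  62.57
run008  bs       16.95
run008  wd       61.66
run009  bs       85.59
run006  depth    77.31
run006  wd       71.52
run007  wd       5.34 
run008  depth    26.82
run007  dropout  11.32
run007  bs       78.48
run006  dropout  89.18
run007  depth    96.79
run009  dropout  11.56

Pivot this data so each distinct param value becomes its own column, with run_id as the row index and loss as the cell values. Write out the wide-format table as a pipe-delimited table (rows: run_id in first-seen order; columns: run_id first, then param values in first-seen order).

| run_id | wd | depth | bs | dropout |
| run009 | 12.84 | 70.58 | 85.59 | 11.56 |
| run006 | 71.52 | 77.31 | 82.74 | 89.18 |
| run008 | 61.66 | 26.82 | 16.95 | 62.57 |
| run007 | 5.34 | 96.79 | 78.48 | 11.32 |

Columns: run_id plus the 4 distinct param values (wd, depth, bs, dropout).
For example, row run009 column wd takes loss=12.84 from the long row (run009, wd).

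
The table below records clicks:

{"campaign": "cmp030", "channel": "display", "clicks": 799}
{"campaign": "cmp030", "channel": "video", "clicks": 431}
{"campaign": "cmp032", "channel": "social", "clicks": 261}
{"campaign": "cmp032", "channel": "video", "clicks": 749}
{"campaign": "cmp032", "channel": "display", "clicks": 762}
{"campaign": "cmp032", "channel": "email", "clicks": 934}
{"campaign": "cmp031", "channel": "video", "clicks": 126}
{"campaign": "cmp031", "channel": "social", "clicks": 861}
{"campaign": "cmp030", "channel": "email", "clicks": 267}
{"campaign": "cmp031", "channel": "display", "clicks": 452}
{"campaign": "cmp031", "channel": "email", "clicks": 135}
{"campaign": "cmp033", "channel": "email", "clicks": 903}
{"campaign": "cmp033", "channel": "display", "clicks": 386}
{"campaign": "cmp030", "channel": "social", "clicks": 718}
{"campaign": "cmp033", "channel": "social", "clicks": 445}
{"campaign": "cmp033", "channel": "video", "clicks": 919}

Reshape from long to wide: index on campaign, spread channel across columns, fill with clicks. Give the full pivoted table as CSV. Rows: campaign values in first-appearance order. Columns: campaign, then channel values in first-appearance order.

campaign,display,video,social,email
cmp030,799,431,718,267
cmp032,762,749,261,934
cmp031,452,126,861,135
cmp033,386,919,445,903

Columns: campaign plus the 4 distinct channel values (display, video, social, email).
For example, row cmp030 column display takes clicks=799 from the long row (cmp030, display).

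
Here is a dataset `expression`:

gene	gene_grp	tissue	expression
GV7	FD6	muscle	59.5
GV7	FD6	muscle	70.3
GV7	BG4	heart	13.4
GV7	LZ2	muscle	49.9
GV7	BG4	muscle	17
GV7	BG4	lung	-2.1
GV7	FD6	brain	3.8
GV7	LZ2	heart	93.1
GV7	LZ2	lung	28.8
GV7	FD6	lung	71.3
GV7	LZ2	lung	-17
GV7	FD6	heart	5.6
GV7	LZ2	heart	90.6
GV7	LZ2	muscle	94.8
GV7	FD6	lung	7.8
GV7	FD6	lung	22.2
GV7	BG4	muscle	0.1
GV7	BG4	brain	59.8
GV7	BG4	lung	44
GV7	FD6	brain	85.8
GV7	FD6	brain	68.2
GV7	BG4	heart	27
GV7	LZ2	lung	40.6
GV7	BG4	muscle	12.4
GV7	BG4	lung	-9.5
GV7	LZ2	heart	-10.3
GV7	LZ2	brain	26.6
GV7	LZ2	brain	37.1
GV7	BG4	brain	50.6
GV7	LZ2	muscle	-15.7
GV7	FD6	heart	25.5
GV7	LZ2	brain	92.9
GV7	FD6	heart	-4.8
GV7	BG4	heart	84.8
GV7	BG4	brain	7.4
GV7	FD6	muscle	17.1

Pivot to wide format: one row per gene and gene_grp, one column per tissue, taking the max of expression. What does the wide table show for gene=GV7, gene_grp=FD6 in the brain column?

85.8

Rows with gene=GV7, gene_grp=FD6 and tissue=brain: expression values are 3.8, 85.8, 68.2.
max(3.8, 85.8, 68.2) = 85.8.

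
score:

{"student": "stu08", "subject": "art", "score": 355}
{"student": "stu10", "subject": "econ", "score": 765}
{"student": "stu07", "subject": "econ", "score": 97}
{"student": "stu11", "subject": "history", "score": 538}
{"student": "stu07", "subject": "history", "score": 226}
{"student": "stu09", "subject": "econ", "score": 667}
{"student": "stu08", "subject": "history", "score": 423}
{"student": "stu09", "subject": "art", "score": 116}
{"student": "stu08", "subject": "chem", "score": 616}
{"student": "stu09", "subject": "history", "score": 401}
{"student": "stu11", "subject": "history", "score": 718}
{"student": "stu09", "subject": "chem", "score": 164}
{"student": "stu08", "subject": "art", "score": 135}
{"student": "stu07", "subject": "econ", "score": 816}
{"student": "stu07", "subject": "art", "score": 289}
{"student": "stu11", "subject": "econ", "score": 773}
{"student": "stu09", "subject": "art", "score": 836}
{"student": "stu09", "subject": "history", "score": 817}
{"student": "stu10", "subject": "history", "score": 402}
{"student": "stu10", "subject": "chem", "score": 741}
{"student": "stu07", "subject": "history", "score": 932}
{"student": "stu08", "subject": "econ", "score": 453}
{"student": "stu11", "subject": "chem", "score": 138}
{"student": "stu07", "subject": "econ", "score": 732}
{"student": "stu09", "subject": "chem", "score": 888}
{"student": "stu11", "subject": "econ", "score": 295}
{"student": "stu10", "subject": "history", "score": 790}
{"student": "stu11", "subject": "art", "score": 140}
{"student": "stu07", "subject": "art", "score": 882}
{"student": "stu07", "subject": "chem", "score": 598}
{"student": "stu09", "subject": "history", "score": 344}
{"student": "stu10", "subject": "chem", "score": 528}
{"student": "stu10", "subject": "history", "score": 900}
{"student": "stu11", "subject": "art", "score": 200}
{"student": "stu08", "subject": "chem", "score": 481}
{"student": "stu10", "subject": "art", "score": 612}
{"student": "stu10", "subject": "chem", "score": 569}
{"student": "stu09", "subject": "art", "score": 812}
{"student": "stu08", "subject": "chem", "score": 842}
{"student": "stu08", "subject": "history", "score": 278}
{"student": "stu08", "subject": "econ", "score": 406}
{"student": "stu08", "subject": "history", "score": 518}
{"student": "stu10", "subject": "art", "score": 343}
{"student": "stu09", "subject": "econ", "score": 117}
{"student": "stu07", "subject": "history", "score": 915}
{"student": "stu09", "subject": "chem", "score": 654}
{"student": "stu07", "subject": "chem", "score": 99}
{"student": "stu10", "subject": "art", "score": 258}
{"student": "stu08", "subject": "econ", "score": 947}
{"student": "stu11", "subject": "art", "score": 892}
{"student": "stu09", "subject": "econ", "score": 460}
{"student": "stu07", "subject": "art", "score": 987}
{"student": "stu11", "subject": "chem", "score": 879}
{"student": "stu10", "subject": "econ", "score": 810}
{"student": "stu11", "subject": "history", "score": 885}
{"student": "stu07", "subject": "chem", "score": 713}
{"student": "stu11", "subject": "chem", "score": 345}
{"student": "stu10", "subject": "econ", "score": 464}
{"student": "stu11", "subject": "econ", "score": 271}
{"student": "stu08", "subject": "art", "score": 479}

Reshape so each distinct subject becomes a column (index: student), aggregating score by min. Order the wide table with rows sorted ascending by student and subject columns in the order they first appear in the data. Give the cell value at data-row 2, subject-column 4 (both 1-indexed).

With rows sorted ascending by student, row 2 is student=stu08. subject columns in first-appearance order: art, econ, history, chem; column 4 is chem.
Long rows with student=stu08, subject=chem: min(616, 481, 842) = 481.

481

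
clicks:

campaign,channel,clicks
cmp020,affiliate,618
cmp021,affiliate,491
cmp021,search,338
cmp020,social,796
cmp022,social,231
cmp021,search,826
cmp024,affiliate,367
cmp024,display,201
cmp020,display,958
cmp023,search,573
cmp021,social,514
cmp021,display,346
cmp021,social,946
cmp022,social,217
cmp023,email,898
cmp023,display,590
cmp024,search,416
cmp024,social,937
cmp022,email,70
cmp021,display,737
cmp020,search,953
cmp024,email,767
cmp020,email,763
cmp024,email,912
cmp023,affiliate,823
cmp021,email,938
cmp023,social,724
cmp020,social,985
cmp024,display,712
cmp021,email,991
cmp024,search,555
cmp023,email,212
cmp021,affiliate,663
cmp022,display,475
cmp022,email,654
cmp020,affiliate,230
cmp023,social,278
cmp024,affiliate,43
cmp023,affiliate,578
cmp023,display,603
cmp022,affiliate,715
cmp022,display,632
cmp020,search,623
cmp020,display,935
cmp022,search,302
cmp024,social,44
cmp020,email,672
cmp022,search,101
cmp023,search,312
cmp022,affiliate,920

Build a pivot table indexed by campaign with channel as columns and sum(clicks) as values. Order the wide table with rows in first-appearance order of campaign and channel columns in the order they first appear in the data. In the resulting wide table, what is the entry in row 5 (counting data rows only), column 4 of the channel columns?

1193

With rows in first-appearance order of campaign, row 5 is campaign=cmp023. channel columns in first-appearance order: affiliate, search, social, display, email; column 4 is display.
Long rows with campaign=cmp023, channel=display: 590 + 603 = 1193.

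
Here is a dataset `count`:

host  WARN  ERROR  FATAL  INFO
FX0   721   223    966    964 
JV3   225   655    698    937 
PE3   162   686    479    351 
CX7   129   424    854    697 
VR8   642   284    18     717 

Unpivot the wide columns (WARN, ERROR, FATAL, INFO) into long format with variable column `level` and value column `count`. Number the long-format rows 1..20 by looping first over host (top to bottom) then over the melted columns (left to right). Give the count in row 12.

351

20 rows total (5 × 4). Row 12: index ⌊(12-1)/4⌋ = 2 into host → PE3; (12-1) mod 4 = 3 into the melted columns → INFO.
So row 12 is (PE3, INFO, 351); count = 351.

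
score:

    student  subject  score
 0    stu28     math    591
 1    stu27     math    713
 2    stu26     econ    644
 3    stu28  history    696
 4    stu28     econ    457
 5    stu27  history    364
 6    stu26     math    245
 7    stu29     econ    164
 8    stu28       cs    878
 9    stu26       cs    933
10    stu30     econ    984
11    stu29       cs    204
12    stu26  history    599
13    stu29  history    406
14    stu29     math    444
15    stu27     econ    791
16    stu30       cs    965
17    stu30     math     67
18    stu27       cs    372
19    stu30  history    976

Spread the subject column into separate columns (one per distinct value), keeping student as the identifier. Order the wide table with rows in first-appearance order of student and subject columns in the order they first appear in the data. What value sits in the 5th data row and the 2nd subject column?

984

With rows in first-appearance order of student, row 5 is student=stu30. subject columns in first-appearance order: math, econ, history, cs; column 2 is econ.
Long rows with student=stu30, subject=econ: score = 984.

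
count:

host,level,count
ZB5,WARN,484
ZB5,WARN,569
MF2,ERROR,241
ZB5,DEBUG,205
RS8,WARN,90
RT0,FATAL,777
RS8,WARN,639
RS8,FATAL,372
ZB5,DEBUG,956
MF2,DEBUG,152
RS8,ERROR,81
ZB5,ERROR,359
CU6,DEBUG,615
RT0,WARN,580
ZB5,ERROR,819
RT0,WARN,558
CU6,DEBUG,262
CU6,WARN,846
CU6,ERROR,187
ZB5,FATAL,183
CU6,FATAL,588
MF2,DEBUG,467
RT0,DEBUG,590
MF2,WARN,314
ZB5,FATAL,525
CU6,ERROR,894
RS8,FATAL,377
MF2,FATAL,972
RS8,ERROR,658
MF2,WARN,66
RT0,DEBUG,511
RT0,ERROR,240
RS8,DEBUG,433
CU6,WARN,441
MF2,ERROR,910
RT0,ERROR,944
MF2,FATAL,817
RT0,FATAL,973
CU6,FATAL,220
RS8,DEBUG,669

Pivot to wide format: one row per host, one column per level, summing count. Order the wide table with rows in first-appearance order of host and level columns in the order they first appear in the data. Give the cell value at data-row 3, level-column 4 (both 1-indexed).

With rows in first-appearance order of host, row 3 is host=RS8. level columns in first-appearance order: WARN, ERROR, DEBUG, FATAL; column 4 is FATAL.
Long rows with host=RS8, level=FATAL: 372 + 377 = 749.

749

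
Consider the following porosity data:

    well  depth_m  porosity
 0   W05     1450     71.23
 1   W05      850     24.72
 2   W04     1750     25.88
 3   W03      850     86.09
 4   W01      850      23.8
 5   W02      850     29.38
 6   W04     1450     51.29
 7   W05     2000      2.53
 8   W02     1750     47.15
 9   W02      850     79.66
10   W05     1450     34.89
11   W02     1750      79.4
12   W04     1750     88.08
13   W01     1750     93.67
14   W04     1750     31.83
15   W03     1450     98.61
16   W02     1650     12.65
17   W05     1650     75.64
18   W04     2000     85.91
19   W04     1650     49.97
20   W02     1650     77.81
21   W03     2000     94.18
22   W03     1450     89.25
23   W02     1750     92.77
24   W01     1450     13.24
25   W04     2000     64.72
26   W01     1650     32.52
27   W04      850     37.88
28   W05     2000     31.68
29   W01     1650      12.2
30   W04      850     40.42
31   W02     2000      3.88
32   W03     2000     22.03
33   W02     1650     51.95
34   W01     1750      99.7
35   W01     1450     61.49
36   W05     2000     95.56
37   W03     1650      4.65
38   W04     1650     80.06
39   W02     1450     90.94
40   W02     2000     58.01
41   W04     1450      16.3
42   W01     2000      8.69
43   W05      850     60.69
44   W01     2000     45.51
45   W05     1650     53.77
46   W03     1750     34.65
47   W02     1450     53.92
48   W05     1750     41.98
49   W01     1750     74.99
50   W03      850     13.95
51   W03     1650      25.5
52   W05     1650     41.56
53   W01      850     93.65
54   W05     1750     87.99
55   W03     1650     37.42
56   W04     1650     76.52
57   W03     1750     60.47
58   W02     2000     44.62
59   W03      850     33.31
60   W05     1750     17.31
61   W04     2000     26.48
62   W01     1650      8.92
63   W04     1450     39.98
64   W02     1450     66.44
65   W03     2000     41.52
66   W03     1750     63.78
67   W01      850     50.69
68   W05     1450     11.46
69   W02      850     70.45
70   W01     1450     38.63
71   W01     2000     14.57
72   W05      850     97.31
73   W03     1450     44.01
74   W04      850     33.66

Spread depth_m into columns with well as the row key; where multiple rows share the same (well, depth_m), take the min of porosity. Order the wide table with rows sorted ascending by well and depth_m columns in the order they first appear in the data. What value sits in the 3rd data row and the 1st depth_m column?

44.01

With rows sorted ascending by well, row 3 is well=W03. depth_m columns in first-appearance order: 1450, 850, 1750, 2000, 1650; column 1 is 1450.
Long rows with well=W03, depth_m=1450: min(98.61, 89.25, 44.01) = 44.01.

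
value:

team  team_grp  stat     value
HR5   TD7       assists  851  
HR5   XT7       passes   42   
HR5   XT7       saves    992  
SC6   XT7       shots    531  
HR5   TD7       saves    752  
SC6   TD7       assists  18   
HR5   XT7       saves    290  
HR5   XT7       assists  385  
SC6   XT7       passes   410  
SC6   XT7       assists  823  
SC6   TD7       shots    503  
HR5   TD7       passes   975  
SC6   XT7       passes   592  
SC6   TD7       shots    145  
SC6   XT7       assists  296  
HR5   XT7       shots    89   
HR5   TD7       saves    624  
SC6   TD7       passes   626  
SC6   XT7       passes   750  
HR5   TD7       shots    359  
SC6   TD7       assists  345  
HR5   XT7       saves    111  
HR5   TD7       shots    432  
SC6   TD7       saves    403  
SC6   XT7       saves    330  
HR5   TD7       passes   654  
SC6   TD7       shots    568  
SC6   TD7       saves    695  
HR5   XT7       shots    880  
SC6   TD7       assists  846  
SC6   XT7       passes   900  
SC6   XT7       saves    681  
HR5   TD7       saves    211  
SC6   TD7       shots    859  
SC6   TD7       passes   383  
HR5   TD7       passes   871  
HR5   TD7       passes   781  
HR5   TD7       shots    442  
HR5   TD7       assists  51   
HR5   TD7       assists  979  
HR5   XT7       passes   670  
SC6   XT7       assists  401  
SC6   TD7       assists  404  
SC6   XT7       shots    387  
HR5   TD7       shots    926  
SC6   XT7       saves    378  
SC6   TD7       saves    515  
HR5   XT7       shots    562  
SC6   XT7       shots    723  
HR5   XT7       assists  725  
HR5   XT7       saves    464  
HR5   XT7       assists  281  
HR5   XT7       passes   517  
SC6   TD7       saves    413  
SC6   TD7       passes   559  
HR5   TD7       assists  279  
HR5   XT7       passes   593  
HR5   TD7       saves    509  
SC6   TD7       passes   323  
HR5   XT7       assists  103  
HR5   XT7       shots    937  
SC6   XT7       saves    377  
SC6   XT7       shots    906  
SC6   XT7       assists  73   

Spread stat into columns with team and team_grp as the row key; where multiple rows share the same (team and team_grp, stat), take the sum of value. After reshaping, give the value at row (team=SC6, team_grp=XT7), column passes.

2652

Rows with team=SC6, team_grp=XT7 and stat=passes: value values are 410, 592, 750, 900.
410 + 592 + 750 + 900 = 2652.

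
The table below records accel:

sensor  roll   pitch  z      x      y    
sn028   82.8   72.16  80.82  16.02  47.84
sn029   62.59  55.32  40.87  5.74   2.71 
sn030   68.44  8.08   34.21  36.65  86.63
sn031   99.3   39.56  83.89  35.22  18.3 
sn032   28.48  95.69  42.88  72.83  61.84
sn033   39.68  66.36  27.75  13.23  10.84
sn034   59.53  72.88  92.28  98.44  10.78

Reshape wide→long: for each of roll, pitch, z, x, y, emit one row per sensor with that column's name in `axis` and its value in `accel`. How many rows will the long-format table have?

7 sensor values × 5 melted columns = 35 rows.

35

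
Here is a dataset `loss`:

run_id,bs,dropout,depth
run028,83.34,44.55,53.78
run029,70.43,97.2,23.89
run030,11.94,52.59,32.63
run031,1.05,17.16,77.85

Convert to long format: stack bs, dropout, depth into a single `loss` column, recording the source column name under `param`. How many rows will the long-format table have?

12

4 run_id values × 3 melted columns = 12 rows.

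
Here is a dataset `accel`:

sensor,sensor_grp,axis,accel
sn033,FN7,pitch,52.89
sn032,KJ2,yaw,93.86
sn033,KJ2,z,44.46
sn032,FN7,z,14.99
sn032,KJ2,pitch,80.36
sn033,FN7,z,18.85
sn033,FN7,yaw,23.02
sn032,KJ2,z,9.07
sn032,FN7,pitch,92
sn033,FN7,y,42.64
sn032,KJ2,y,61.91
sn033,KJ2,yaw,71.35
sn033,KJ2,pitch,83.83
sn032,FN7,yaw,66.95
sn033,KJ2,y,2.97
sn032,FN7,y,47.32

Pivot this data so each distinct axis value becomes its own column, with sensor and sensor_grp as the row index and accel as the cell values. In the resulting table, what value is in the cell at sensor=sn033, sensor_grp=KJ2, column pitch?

Wide layout: rows indexed by sensor and sensor_grp, columns are the 4 distinct axis values (pitch, yaw, z, y).
Cell (sensor=sn033, sensor_grp=KJ2, axis=pitch) draws from the long row where sensor=sn033, sensor_grp=KJ2 and axis=pitch, which has accel=83.83.

83.83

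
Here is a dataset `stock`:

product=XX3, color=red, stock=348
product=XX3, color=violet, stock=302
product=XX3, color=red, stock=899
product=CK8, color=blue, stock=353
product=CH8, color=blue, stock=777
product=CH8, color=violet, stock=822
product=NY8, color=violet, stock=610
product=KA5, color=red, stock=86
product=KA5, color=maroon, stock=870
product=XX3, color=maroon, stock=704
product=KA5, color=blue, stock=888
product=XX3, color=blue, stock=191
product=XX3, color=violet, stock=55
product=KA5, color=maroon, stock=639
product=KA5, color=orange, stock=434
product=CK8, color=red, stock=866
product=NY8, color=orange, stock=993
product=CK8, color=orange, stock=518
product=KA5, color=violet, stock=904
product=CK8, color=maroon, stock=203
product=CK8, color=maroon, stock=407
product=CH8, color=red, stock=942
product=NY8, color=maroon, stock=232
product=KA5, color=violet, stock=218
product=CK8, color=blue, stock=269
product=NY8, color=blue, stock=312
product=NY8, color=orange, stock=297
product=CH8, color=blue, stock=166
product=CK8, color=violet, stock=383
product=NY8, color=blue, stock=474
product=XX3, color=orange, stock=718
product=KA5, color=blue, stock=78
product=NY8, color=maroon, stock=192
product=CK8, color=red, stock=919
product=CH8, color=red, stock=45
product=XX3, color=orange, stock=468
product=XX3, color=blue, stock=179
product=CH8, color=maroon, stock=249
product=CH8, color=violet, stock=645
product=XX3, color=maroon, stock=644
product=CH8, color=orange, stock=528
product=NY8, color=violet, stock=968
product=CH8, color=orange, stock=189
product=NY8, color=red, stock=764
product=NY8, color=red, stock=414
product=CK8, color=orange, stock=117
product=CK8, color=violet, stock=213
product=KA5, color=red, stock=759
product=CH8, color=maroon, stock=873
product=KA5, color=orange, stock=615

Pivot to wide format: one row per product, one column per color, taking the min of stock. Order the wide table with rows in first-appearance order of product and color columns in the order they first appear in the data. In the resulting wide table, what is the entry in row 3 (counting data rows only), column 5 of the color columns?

With rows in first-appearance order of product, row 3 is product=CH8. color columns in first-appearance order: red, violet, blue, maroon, orange; column 5 is orange.
Long rows with product=CH8, color=orange: min(528, 189) = 189.

189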